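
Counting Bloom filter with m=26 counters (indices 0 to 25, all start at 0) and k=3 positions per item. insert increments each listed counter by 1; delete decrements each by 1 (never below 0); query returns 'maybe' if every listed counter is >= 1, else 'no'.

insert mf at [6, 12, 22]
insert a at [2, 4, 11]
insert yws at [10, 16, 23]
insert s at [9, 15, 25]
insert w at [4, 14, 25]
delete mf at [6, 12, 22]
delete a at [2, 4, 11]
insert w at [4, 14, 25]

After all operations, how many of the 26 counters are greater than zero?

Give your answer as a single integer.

Answer: 8

Derivation:
Step 1: insert mf at [6, 12, 22] -> counters=[0,0,0,0,0,0,1,0,0,0,0,0,1,0,0,0,0,0,0,0,0,0,1,0,0,0]
Step 2: insert a at [2, 4, 11] -> counters=[0,0,1,0,1,0,1,0,0,0,0,1,1,0,0,0,0,0,0,0,0,0,1,0,0,0]
Step 3: insert yws at [10, 16, 23] -> counters=[0,0,1,0,1,0,1,0,0,0,1,1,1,0,0,0,1,0,0,0,0,0,1,1,0,0]
Step 4: insert s at [9, 15, 25] -> counters=[0,0,1,0,1,0,1,0,0,1,1,1,1,0,0,1,1,0,0,0,0,0,1,1,0,1]
Step 5: insert w at [4, 14, 25] -> counters=[0,0,1,0,2,0,1,0,0,1,1,1,1,0,1,1,1,0,0,0,0,0,1,1,0,2]
Step 6: delete mf at [6, 12, 22] -> counters=[0,0,1,0,2,0,0,0,0,1,1,1,0,0,1,1,1,0,0,0,0,0,0,1,0,2]
Step 7: delete a at [2, 4, 11] -> counters=[0,0,0,0,1,0,0,0,0,1,1,0,0,0,1,1,1,0,0,0,0,0,0,1,0,2]
Step 8: insert w at [4, 14, 25] -> counters=[0,0,0,0,2,0,0,0,0,1,1,0,0,0,2,1,1,0,0,0,0,0,0,1,0,3]
Final counters=[0,0,0,0,2,0,0,0,0,1,1,0,0,0,2,1,1,0,0,0,0,0,0,1,0,3] -> 8 nonzero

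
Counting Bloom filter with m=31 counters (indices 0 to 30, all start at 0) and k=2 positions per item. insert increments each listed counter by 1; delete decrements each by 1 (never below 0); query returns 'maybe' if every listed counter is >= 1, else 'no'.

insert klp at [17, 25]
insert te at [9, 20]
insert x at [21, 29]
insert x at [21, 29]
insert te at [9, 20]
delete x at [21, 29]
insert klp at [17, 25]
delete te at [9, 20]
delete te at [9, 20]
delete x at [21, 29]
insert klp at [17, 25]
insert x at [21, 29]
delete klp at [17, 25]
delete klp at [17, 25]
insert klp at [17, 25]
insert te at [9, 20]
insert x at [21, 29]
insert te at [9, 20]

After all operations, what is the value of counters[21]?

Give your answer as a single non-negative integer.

Answer: 2

Derivation:
Step 1: insert klp at [17, 25] -> counters=[0,0,0,0,0,0,0,0,0,0,0,0,0,0,0,0,0,1,0,0,0,0,0,0,0,1,0,0,0,0,0]
Step 2: insert te at [9, 20] -> counters=[0,0,0,0,0,0,0,0,0,1,0,0,0,0,0,0,0,1,0,0,1,0,0,0,0,1,0,0,0,0,0]
Step 3: insert x at [21, 29] -> counters=[0,0,0,0,0,0,0,0,0,1,0,0,0,0,0,0,0,1,0,0,1,1,0,0,0,1,0,0,0,1,0]
Step 4: insert x at [21, 29] -> counters=[0,0,0,0,0,0,0,0,0,1,0,0,0,0,0,0,0,1,0,0,1,2,0,0,0,1,0,0,0,2,0]
Step 5: insert te at [9, 20] -> counters=[0,0,0,0,0,0,0,0,0,2,0,0,0,0,0,0,0,1,0,0,2,2,0,0,0,1,0,0,0,2,0]
Step 6: delete x at [21, 29] -> counters=[0,0,0,0,0,0,0,0,0,2,0,0,0,0,0,0,0,1,0,0,2,1,0,0,0,1,0,0,0,1,0]
Step 7: insert klp at [17, 25] -> counters=[0,0,0,0,0,0,0,0,0,2,0,0,0,0,0,0,0,2,0,0,2,1,0,0,0,2,0,0,0,1,0]
Step 8: delete te at [9, 20] -> counters=[0,0,0,0,0,0,0,0,0,1,0,0,0,0,0,0,0,2,0,0,1,1,0,0,0,2,0,0,0,1,0]
Step 9: delete te at [9, 20] -> counters=[0,0,0,0,0,0,0,0,0,0,0,0,0,0,0,0,0,2,0,0,0,1,0,0,0,2,0,0,0,1,0]
Step 10: delete x at [21, 29] -> counters=[0,0,0,0,0,0,0,0,0,0,0,0,0,0,0,0,0,2,0,0,0,0,0,0,0,2,0,0,0,0,0]
Step 11: insert klp at [17, 25] -> counters=[0,0,0,0,0,0,0,0,0,0,0,0,0,0,0,0,0,3,0,0,0,0,0,0,0,3,0,0,0,0,0]
Step 12: insert x at [21, 29] -> counters=[0,0,0,0,0,0,0,0,0,0,0,0,0,0,0,0,0,3,0,0,0,1,0,0,0,3,0,0,0,1,0]
Step 13: delete klp at [17, 25] -> counters=[0,0,0,0,0,0,0,0,0,0,0,0,0,0,0,0,0,2,0,0,0,1,0,0,0,2,0,0,0,1,0]
Step 14: delete klp at [17, 25] -> counters=[0,0,0,0,0,0,0,0,0,0,0,0,0,0,0,0,0,1,0,0,0,1,0,0,0,1,0,0,0,1,0]
Step 15: insert klp at [17, 25] -> counters=[0,0,0,0,0,0,0,0,0,0,0,0,0,0,0,0,0,2,0,0,0,1,0,0,0,2,0,0,0,1,0]
Step 16: insert te at [9, 20] -> counters=[0,0,0,0,0,0,0,0,0,1,0,0,0,0,0,0,0,2,0,0,1,1,0,0,0,2,0,0,0,1,0]
Step 17: insert x at [21, 29] -> counters=[0,0,0,0,0,0,0,0,0,1,0,0,0,0,0,0,0,2,0,0,1,2,0,0,0,2,0,0,0,2,0]
Step 18: insert te at [9, 20] -> counters=[0,0,0,0,0,0,0,0,0,2,0,0,0,0,0,0,0,2,0,0,2,2,0,0,0,2,0,0,0,2,0]
Final counters=[0,0,0,0,0,0,0,0,0,2,0,0,0,0,0,0,0,2,0,0,2,2,0,0,0,2,0,0,0,2,0] -> counters[21]=2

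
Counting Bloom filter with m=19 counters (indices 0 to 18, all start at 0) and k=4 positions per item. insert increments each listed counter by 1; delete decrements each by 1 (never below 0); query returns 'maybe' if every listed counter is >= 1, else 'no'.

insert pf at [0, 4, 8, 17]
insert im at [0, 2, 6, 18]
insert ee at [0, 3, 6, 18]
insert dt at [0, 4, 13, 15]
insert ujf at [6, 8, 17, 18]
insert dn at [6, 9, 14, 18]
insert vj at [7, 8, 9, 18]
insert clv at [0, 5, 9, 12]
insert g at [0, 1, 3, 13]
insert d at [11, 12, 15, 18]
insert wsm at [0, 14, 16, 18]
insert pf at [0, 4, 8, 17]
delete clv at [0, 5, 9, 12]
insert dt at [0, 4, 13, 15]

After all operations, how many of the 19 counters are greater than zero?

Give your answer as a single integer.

Step 1: insert pf at [0, 4, 8, 17] -> counters=[1,0,0,0,1,0,0,0,1,0,0,0,0,0,0,0,0,1,0]
Step 2: insert im at [0, 2, 6, 18] -> counters=[2,0,1,0,1,0,1,0,1,0,0,0,0,0,0,0,0,1,1]
Step 3: insert ee at [0, 3, 6, 18] -> counters=[3,0,1,1,1,0,2,0,1,0,0,0,0,0,0,0,0,1,2]
Step 4: insert dt at [0, 4, 13, 15] -> counters=[4,0,1,1,2,0,2,0,1,0,0,0,0,1,0,1,0,1,2]
Step 5: insert ujf at [6, 8, 17, 18] -> counters=[4,0,1,1,2,0,3,0,2,0,0,0,0,1,0,1,0,2,3]
Step 6: insert dn at [6, 9, 14, 18] -> counters=[4,0,1,1,2,0,4,0,2,1,0,0,0,1,1,1,0,2,4]
Step 7: insert vj at [7, 8, 9, 18] -> counters=[4,0,1,1,2,0,4,1,3,2,0,0,0,1,1,1,0,2,5]
Step 8: insert clv at [0, 5, 9, 12] -> counters=[5,0,1,1,2,1,4,1,3,3,0,0,1,1,1,1,0,2,5]
Step 9: insert g at [0, 1, 3, 13] -> counters=[6,1,1,2,2,1,4,1,3,3,0,0,1,2,1,1,0,2,5]
Step 10: insert d at [11, 12, 15, 18] -> counters=[6,1,1,2,2,1,4,1,3,3,0,1,2,2,1,2,0,2,6]
Step 11: insert wsm at [0, 14, 16, 18] -> counters=[7,1,1,2,2,1,4,1,3,3,0,1,2,2,2,2,1,2,7]
Step 12: insert pf at [0, 4, 8, 17] -> counters=[8,1,1,2,3,1,4,1,4,3,0,1,2,2,2,2,1,3,7]
Step 13: delete clv at [0, 5, 9, 12] -> counters=[7,1,1,2,3,0,4,1,4,2,0,1,1,2,2,2,1,3,7]
Step 14: insert dt at [0, 4, 13, 15] -> counters=[8,1,1,2,4,0,4,1,4,2,0,1,1,3,2,3,1,3,7]
Final counters=[8,1,1,2,4,0,4,1,4,2,0,1,1,3,2,3,1,3,7] -> 17 nonzero

Answer: 17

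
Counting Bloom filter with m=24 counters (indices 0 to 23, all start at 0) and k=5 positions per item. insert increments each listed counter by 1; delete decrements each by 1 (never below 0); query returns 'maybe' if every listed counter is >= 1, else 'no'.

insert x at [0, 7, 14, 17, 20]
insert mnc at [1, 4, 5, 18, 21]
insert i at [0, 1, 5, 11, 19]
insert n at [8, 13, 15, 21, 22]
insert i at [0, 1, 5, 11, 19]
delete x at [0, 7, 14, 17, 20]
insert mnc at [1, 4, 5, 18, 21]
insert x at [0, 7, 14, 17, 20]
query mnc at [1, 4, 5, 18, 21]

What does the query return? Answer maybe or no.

Answer: maybe

Derivation:
Step 1: insert x at [0, 7, 14, 17, 20] -> counters=[1,0,0,0,0,0,0,1,0,0,0,0,0,0,1,0,0,1,0,0,1,0,0,0]
Step 2: insert mnc at [1, 4, 5, 18, 21] -> counters=[1,1,0,0,1,1,0,1,0,0,0,0,0,0,1,0,0,1,1,0,1,1,0,0]
Step 3: insert i at [0, 1, 5, 11, 19] -> counters=[2,2,0,0,1,2,0,1,0,0,0,1,0,0,1,0,0,1,1,1,1,1,0,0]
Step 4: insert n at [8, 13, 15, 21, 22] -> counters=[2,2,0,0,1,2,0,1,1,0,0,1,0,1,1,1,0,1,1,1,1,2,1,0]
Step 5: insert i at [0, 1, 5, 11, 19] -> counters=[3,3,0,0,1,3,0,1,1,0,0,2,0,1,1,1,0,1,1,2,1,2,1,0]
Step 6: delete x at [0, 7, 14, 17, 20] -> counters=[2,3,0,0,1,3,0,0,1,0,0,2,0,1,0,1,0,0,1,2,0,2,1,0]
Step 7: insert mnc at [1, 4, 5, 18, 21] -> counters=[2,4,0,0,2,4,0,0,1,0,0,2,0,1,0,1,0,0,2,2,0,3,1,0]
Step 8: insert x at [0, 7, 14, 17, 20] -> counters=[3,4,0,0,2,4,0,1,1,0,0,2,0,1,1,1,0,1,2,2,1,3,1,0]
Query mnc: check counters[1]=4 counters[4]=2 counters[5]=4 counters[18]=2 counters[21]=3 -> maybe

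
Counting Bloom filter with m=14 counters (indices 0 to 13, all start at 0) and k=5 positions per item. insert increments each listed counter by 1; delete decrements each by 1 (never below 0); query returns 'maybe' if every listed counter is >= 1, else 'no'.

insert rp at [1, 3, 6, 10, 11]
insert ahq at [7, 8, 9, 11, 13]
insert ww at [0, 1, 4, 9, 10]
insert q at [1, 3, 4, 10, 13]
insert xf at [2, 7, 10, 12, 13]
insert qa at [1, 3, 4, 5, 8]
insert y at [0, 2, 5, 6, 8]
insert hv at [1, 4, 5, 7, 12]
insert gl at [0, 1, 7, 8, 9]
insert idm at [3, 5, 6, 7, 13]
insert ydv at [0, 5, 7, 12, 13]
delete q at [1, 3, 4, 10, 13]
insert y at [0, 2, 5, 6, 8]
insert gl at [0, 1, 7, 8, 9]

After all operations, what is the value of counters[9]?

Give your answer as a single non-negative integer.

Step 1: insert rp at [1, 3, 6, 10, 11] -> counters=[0,1,0,1,0,0,1,0,0,0,1,1,0,0]
Step 2: insert ahq at [7, 8, 9, 11, 13] -> counters=[0,1,0,1,0,0,1,1,1,1,1,2,0,1]
Step 3: insert ww at [0, 1, 4, 9, 10] -> counters=[1,2,0,1,1,0,1,1,1,2,2,2,0,1]
Step 4: insert q at [1, 3, 4, 10, 13] -> counters=[1,3,0,2,2,0,1,1,1,2,3,2,0,2]
Step 5: insert xf at [2, 7, 10, 12, 13] -> counters=[1,3,1,2,2,0,1,2,1,2,4,2,1,3]
Step 6: insert qa at [1, 3, 4, 5, 8] -> counters=[1,4,1,3,3,1,1,2,2,2,4,2,1,3]
Step 7: insert y at [0, 2, 5, 6, 8] -> counters=[2,4,2,3,3,2,2,2,3,2,4,2,1,3]
Step 8: insert hv at [1, 4, 5, 7, 12] -> counters=[2,5,2,3,4,3,2,3,3,2,4,2,2,3]
Step 9: insert gl at [0, 1, 7, 8, 9] -> counters=[3,6,2,3,4,3,2,4,4,3,4,2,2,3]
Step 10: insert idm at [3, 5, 6, 7, 13] -> counters=[3,6,2,4,4,4,3,5,4,3,4,2,2,4]
Step 11: insert ydv at [0, 5, 7, 12, 13] -> counters=[4,6,2,4,4,5,3,6,4,3,4,2,3,5]
Step 12: delete q at [1, 3, 4, 10, 13] -> counters=[4,5,2,3,3,5,3,6,4,3,3,2,3,4]
Step 13: insert y at [0, 2, 5, 6, 8] -> counters=[5,5,3,3,3,6,4,6,5,3,3,2,3,4]
Step 14: insert gl at [0, 1, 7, 8, 9] -> counters=[6,6,3,3,3,6,4,7,6,4,3,2,3,4]
Final counters=[6,6,3,3,3,6,4,7,6,4,3,2,3,4] -> counters[9]=4

Answer: 4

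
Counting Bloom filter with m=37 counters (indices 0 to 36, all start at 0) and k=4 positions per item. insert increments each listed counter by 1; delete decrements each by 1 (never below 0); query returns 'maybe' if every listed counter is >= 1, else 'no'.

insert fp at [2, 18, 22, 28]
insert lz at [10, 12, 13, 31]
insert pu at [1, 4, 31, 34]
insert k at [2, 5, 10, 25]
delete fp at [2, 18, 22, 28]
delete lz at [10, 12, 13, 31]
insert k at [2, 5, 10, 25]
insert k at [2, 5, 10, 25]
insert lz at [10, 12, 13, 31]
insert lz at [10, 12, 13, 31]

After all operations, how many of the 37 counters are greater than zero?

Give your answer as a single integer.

Step 1: insert fp at [2, 18, 22, 28] -> counters=[0,0,1,0,0,0,0,0,0,0,0,0,0,0,0,0,0,0,1,0,0,0,1,0,0,0,0,0,1,0,0,0,0,0,0,0,0]
Step 2: insert lz at [10, 12, 13, 31] -> counters=[0,0,1,0,0,0,0,0,0,0,1,0,1,1,0,0,0,0,1,0,0,0,1,0,0,0,0,0,1,0,0,1,0,0,0,0,0]
Step 3: insert pu at [1, 4, 31, 34] -> counters=[0,1,1,0,1,0,0,0,0,0,1,0,1,1,0,0,0,0,1,0,0,0,1,0,0,0,0,0,1,0,0,2,0,0,1,0,0]
Step 4: insert k at [2, 5, 10, 25] -> counters=[0,1,2,0,1,1,0,0,0,0,2,0,1,1,0,0,0,0,1,0,0,0,1,0,0,1,0,0,1,0,0,2,0,0,1,0,0]
Step 5: delete fp at [2, 18, 22, 28] -> counters=[0,1,1,0,1,1,0,0,0,0,2,0,1,1,0,0,0,0,0,0,0,0,0,0,0,1,0,0,0,0,0,2,0,0,1,0,0]
Step 6: delete lz at [10, 12, 13, 31] -> counters=[0,1,1,0,1,1,0,0,0,0,1,0,0,0,0,0,0,0,0,0,0,0,0,0,0,1,0,0,0,0,0,1,0,0,1,0,0]
Step 7: insert k at [2, 5, 10, 25] -> counters=[0,1,2,0,1,2,0,0,0,0,2,0,0,0,0,0,0,0,0,0,0,0,0,0,0,2,0,0,0,0,0,1,0,0,1,0,0]
Step 8: insert k at [2, 5, 10, 25] -> counters=[0,1,3,0,1,3,0,0,0,0,3,0,0,0,0,0,0,0,0,0,0,0,0,0,0,3,0,0,0,0,0,1,0,0,1,0,0]
Step 9: insert lz at [10, 12, 13, 31] -> counters=[0,1,3,0,1,3,0,0,0,0,4,0,1,1,0,0,0,0,0,0,0,0,0,0,0,3,0,0,0,0,0,2,0,0,1,0,0]
Step 10: insert lz at [10, 12, 13, 31] -> counters=[0,1,3,0,1,3,0,0,0,0,5,0,2,2,0,0,0,0,0,0,0,0,0,0,0,3,0,0,0,0,0,3,0,0,1,0,0]
Final counters=[0,1,3,0,1,3,0,0,0,0,5,0,2,2,0,0,0,0,0,0,0,0,0,0,0,3,0,0,0,0,0,3,0,0,1,0,0] -> 10 nonzero

Answer: 10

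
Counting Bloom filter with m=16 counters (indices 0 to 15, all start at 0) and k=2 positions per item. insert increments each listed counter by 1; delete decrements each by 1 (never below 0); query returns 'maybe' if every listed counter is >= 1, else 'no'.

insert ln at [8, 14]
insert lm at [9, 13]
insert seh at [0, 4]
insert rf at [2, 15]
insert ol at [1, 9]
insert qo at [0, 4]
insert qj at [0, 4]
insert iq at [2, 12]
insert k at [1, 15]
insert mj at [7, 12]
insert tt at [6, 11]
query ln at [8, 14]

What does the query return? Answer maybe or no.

Answer: maybe

Derivation:
Step 1: insert ln at [8, 14] -> counters=[0,0,0,0,0,0,0,0,1,0,0,0,0,0,1,0]
Step 2: insert lm at [9, 13] -> counters=[0,0,0,0,0,0,0,0,1,1,0,0,0,1,1,0]
Step 3: insert seh at [0, 4] -> counters=[1,0,0,0,1,0,0,0,1,1,0,0,0,1,1,0]
Step 4: insert rf at [2, 15] -> counters=[1,0,1,0,1,0,0,0,1,1,0,0,0,1,1,1]
Step 5: insert ol at [1, 9] -> counters=[1,1,1,0,1,0,0,0,1,2,0,0,0,1,1,1]
Step 6: insert qo at [0, 4] -> counters=[2,1,1,0,2,0,0,0,1,2,0,0,0,1,1,1]
Step 7: insert qj at [0, 4] -> counters=[3,1,1,0,3,0,0,0,1,2,0,0,0,1,1,1]
Step 8: insert iq at [2, 12] -> counters=[3,1,2,0,3,0,0,0,1,2,0,0,1,1,1,1]
Step 9: insert k at [1, 15] -> counters=[3,2,2,0,3,0,0,0,1,2,0,0,1,1,1,2]
Step 10: insert mj at [7, 12] -> counters=[3,2,2,0,3,0,0,1,1,2,0,0,2,1,1,2]
Step 11: insert tt at [6, 11] -> counters=[3,2,2,0,3,0,1,1,1,2,0,1,2,1,1,2]
Query ln: check counters[8]=1 counters[14]=1 -> maybe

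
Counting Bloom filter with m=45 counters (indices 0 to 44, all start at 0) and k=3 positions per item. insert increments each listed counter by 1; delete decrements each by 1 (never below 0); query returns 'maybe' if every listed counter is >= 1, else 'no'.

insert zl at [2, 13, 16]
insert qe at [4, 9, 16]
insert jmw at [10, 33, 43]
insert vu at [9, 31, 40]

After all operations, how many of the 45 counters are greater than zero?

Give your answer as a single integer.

Step 1: insert zl at [2, 13, 16] -> counters=[0,0,1,0,0,0,0,0,0,0,0,0,0,1,0,0,1,0,0,0,0,0,0,0,0,0,0,0,0,0,0,0,0,0,0,0,0,0,0,0,0,0,0,0,0]
Step 2: insert qe at [4, 9, 16] -> counters=[0,0,1,0,1,0,0,0,0,1,0,0,0,1,0,0,2,0,0,0,0,0,0,0,0,0,0,0,0,0,0,0,0,0,0,0,0,0,0,0,0,0,0,0,0]
Step 3: insert jmw at [10, 33, 43] -> counters=[0,0,1,0,1,0,0,0,0,1,1,0,0,1,0,0,2,0,0,0,0,0,0,0,0,0,0,0,0,0,0,0,0,1,0,0,0,0,0,0,0,0,0,1,0]
Step 4: insert vu at [9, 31, 40] -> counters=[0,0,1,0,1,0,0,0,0,2,1,0,0,1,0,0,2,0,0,0,0,0,0,0,0,0,0,0,0,0,0,1,0,1,0,0,0,0,0,0,1,0,0,1,0]
Final counters=[0,0,1,0,1,0,0,0,0,2,1,0,0,1,0,0,2,0,0,0,0,0,0,0,0,0,0,0,0,0,0,1,0,1,0,0,0,0,0,0,1,0,0,1,0] -> 10 nonzero

Answer: 10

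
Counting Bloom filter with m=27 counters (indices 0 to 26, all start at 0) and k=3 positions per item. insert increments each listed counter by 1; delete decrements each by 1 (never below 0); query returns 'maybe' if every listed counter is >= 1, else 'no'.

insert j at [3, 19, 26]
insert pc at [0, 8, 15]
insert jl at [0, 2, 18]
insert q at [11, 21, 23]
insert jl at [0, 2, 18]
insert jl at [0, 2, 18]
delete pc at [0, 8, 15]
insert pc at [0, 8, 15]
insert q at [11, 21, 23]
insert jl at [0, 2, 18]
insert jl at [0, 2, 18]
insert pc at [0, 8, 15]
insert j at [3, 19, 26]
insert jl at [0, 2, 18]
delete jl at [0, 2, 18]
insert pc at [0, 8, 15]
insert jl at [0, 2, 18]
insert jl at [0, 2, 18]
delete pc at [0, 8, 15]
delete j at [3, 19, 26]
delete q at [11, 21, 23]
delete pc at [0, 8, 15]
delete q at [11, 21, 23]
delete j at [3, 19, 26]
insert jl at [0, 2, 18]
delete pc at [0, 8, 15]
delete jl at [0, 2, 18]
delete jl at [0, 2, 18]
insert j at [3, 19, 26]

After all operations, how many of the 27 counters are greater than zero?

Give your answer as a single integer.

Answer: 6

Derivation:
Step 1: insert j at [3, 19, 26] -> counters=[0,0,0,1,0,0,0,0,0,0,0,0,0,0,0,0,0,0,0,1,0,0,0,0,0,0,1]
Step 2: insert pc at [0, 8, 15] -> counters=[1,0,0,1,0,0,0,0,1,0,0,0,0,0,0,1,0,0,0,1,0,0,0,0,0,0,1]
Step 3: insert jl at [0, 2, 18] -> counters=[2,0,1,1,0,0,0,0,1,0,0,0,0,0,0,1,0,0,1,1,0,0,0,0,0,0,1]
Step 4: insert q at [11, 21, 23] -> counters=[2,0,1,1,0,0,0,0,1,0,0,1,0,0,0,1,0,0,1,1,0,1,0,1,0,0,1]
Step 5: insert jl at [0, 2, 18] -> counters=[3,0,2,1,0,0,0,0,1,0,0,1,0,0,0,1,0,0,2,1,0,1,0,1,0,0,1]
Step 6: insert jl at [0, 2, 18] -> counters=[4,0,3,1,0,0,0,0,1,0,0,1,0,0,0,1,0,0,3,1,0,1,0,1,0,0,1]
Step 7: delete pc at [0, 8, 15] -> counters=[3,0,3,1,0,0,0,0,0,0,0,1,0,0,0,0,0,0,3,1,0,1,0,1,0,0,1]
Step 8: insert pc at [0, 8, 15] -> counters=[4,0,3,1,0,0,0,0,1,0,0,1,0,0,0,1,0,0,3,1,0,1,0,1,0,0,1]
Step 9: insert q at [11, 21, 23] -> counters=[4,0,3,1,0,0,0,0,1,0,0,2,0,0,0,1,0,0,3,1,0,2,0,2,0,0,1]
Step 10: insert jl at [0, 2, 18] -> counters=[5,0,4,1,0,0,0,0,1,0,0,2,0,0,0,1,0,0,4,1,0,2,0,2,0,0,1]
Step 11: insert jl at [0, 2, 18] -> counters=[6,0,5,1,0,0,0,0,1,0,0,2,0,0,0,1,0,0,5,1,0,2,0,2,0,0,1]
Step 12: insert pc at [0, 8, 15] -> counters=[7,0,5,1,0,0,0,0,2,0,0,2,0,0,0,2,0,0,5,1,0,2,0,2,0,0,1]
Step 13: insert j at [3, 19, 26] -> counters=[7,0,5,2,0,0,0,0,2,0,0,2,0,0,0,2,0,0,5,2,0,2,0,2,0,0,2]
Step 14: insert jl at [0, 2, 18] -> counters=[8,0,6,2,0,0,0,0,2,0,0,2,0,0,0,2,0,0,6,2,0,2,0,2,0,0,2]
Step 15: delete jl at [0, 2, 18] -> counters=[7,0,5,2,0,0,0,0,2,0,0,2,0,0,0,2,0,0,5,2,0,2,0,2,0,0,2]
Step 16: insert pc at [0, 8, 15] -> counters=[8,0,5,2,0,0,0,0,3,0,0,2,0,0,0,3,0,0,5,2,0,2,0,2,0,0,2]
Step 17: insert jl at [0, 2, 18] -> counters=[9,0,6,2,0,0,0,0,3,0,0,2,0,0,0,3,0,0,6,2,0,2,0,2,0,0,2]
Step 18: insert jl at [0, 2, 18] -> counters=[10,0,7,2,0,0,0,0,3,0,0,2,0,0,0,3,0,0,7,2,0,2,0,2,0,0,2]
Step 19: delete pc at [0, 8, 15] -> counters=[9,0,7,2,0,0,0,0,2,0,0,2,0,0,0,2,0,0,7,2,0,2,0,2,0,0,2]
Step 20: delete j at [3, 19, 26] -> counters=[9,0,7,1,0,0,0,0,2,0,0,2,0,0,0,2,0,0,7,1,0,2,0,2,0,0,1]
Step 21: delete q at [11, 21, 23] -> counters=[9,0,7,1,0,0,0,0,2,0,0,1,0,0,0,2,0,0,7,1,0,1,0,1,0,0,1]
Step 22: delete pc at [0, 8, 15] -> counters=[8,0,7,1,0,0,0,0,1,0,0,1,0,0,0,1,0,0,7,1,0,1,0,1,0,0,1]
Step 23: delete q at [11, 21, 23] -> counters=[8,0,7,1,0,0,0,0,1,0,0,0,0,0,0,1,0,0,7,1,0,0,0,0,0,0,1]
Step 24: delete j at [3, 19, 26] -> counters=[8,0,7,0,0,0,0,0,1,0,0,0,0,0,0,1,0,0,7,0,0,0,0,0,0,0,0]
Step 25: insert jl at [0, 2, 18] -> counters=[9,0,8,0,0,0,0,0,1,0,0,0,0,0,0,1,0,0,8,0,0,0,0,0,0,0,0]
Step 26: delete pc at [0, 8, 15] -> counters=[8,0,8,0,0,0,0,0,0,0,0,0,0,0,0,0,0,0,8,0,0,0,0,0,0,0,0]
Step 27: delete jl at [0, 2, 18] -> counters=[7,0,7,0,0,0,0,0,0,0,0,0,0,0,0,0,0,0,7,0,0,0,0,0,0,0,0]
Step 28: delete jl at [0, 2, 18] -> counters=[6,0,6,0,0,0,0,0,0,0,0,0,0,0,0,0,0,0,6,0,0,0,0,0,0,0,0]
Step 29: insert j at [3, 19, 26] -> counters=[6,0,6,1,0,0,0,0,0,0,0,0,0,0,0,0,0,0,6,1,0,0,0,0,0,0,1]
Final counters=[6,0,6,1,0,0,0,0,0,0,0,0,0,0,0,0,0,0,6,1,0,0,0,0,0,0,1] -> 6 nonzero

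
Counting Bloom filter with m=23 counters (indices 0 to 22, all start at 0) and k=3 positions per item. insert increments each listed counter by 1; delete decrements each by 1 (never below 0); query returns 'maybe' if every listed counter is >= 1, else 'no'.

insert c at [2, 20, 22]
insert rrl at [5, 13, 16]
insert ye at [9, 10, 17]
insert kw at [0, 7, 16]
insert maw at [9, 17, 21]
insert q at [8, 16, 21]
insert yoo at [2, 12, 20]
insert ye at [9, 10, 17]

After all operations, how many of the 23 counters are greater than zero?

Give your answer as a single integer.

Step 1: insert c at [2, 20, 22] -> counters=[0,0,1,0,0,0,0,0,0,0,0,0,0,0,0,0,0,0,0,0,1,0,1]
Step 2: insert rrl at [5, 13, 16] -> counters=[0,0,1,0,0,1,0,0,0,0,0,0,0,1,0,0,1,0,0,0,1,0,1]
Step 3: insert ye at [9, 10, 17] -> counters=[0,0,1,0,0,1,0,0,0,1,1,0,0,1,0,0,1,1,0,0,1,0,1]
Step 4: insert kw at [0, 7, 16] -> counters=[1,0,1,0,0,1,0,1,0,1,1,0,0,1,0,0,2,1,0,0,1,0,1]
Step 5: insert maw at [9, 17, 21] -> counters=[1,0,1,0,0,1,0,1,0,2,1,0,0,1,0,0,2,2,0,0,1,1,1]
Step 6: insert q at [8, 16, 21] -> counters=[1,0,1,0,0,1,0,1,1,2,1,0,0,1,0,0,3,2,0,0,1,2,1]
Step 7: insert yoo at [2, 12, 20] -> counters=[1,0,2,0,0,1,0,1,1,2,1,0,1,1,0,0,3,2,0,0,2,2,1]
Step 8: insert ye at [9, 10, 17] -> counters=[1,0,2,0,0,1,0,1,1,3,2,0,1,1,0,0,3,3,0,0,2,2,1]
Final counters=[1,0,2,0,0,1,0,1,1,3,2,0,1,1,0,0,3,3,0,0,2,2,1] -> 14 nonzero

Answer: 14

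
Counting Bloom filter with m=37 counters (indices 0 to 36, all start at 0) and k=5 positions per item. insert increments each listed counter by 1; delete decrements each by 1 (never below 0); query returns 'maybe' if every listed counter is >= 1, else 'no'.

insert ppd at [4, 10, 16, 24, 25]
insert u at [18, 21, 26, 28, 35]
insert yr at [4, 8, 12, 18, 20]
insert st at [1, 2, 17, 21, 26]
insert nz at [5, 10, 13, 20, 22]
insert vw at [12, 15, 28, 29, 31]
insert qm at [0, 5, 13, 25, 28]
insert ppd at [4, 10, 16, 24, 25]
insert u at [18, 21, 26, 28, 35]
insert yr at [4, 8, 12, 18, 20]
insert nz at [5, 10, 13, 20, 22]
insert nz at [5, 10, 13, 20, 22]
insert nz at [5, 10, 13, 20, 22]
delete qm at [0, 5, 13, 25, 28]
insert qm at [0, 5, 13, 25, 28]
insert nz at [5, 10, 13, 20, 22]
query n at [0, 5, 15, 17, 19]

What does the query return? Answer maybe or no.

Answer: no

Derivation:
Step 1: insert ppd at [4, 10, 16, 24, 25] -> counters=[0,0,0,0,1,0,0,0,0,0,1,0,0,0,0,0,1,0,0,0,0,0,0,0,1,1,0,0,0,0,0,0,0,0,0,0,0]
Step 2: insert u at [18, 21, 26, 28, 35] -> counters=[0,0,0,0,1,0,0,0,0,0,1,0,0,0,0,0,1,0,1,0,0,1,0,0,1,1,1,0,1,0,0,0,0,0,0,1,0]
Step 3: insert yr at [4, 8, 12, 18, 20] -> counters=[0,0,0,0,2,0,0,0,1,0,1,0,1,0,0,0,1,0,2,0,1,1,0,0,1,1,1,0,1,0,0,0,0,0,0,1,0]
Step 4: insert st at [1, 2, 17, 21, 26] -> counters=[0,1,1,0,2,0,0,0,1,0,1,0,1,0,0,0,1,1,2,0,1,2,0,0,1,1,2,0,1,0,0,0,0,0,0,1,0]
Step 5: insert nz at [5, 10, 13, 20, 22] -> counters=[0,1,1,0,2,1,0,0,1,0,2,0,1,1,0,0,1,1,2,0,2,2,1,0,1,1,2,0,1,0,0,0,0,0,0,1,0]
Step 6: insert vw at [12, 15, 28, 29, 31] -> counters=[0,1,1,0,2,1,0,0,1,0,2,0,2,1,0,1,1,1,2,0,2,2,1,0,1,1,2,0,2,1,0,1,0,0,0,1,0]
Step 7: insert qm at [0, 5, 13, 25, 28] -> counters=[1,1,1,0,2,2,0,0,1,0,2,0,2,2,0,1,1,1,2,0,2,2,1,0,1,2,2,0,3,1,0,1,0,0,0,1,0]
Step 8: insert ppd at [4, 10, 16, 24, 25] -> counters=[1,1,1,0,3,2,0,0,1,0,3,0,2,2,0,1,2,1,2,0,2,2,1,0,2,3,2,0,3,1,0,1,0,0,0,1,0]
Step 9: insert u at [18, 21, 26, 28, 35] -> counters=[1,1,1,0,3,2,0,0,1,0,3,0,2,2,0,1,2,1,3,0,2,3,1,0,2,3,3,0,4,1,0,1,0,0,0,2,0]
Step 10: insert yr at [4, 8, 12, 18, 20] -> counters=[1,1,1,0,4,2,0,0,2,0,3,0,3,2,0,1,2,1,4,0,3,3,1,0,2,3,3,0,4,1,0,1,0,0,0,2,0]
Step 11: insert nz at [5, 10, 13, 20, 22] -> counters=[1,1,1,0,4,3,0,0,2,0,4,0,3,3,0,1,2,1,4,0,4,3,2,0,2,3,3,0,4,1,0,1,0,0,0,2,0]
Step 12: insert nz at [5, 10, 13, 20, 22] -> counters=[1,1,1,0,4,4,0,0,2,0,5,0,3,4,0,1,2,1,4,0,5,3,3,0,2,3,3,0,4,1,0,1,0,0,0,2,0]
Step 13: insert nz at [5, 10, 13, 20, 22] -> counters=[1,1,1,0,4,5,0,0,2,0,6,0,3,5,0,1,2,1,4,0,6,3,4,0,2,3,3,0,4,1,0,1,0,0,0,2,0]
Step 14: delete qm at [0, 5, 13, 25, 28] -> counters=[0,1,1,0,4,4,0,0,2,0,6,0,3,4,0,1,2,1,4,0,6,3,4,0,2,2,3,0,3,1,0,1,0,0,0,2,0]
Step 15: insert qm at [0, 5, 13, 25, 28] -> counters=[1,1,1,0,4,5,0,0,2,0,6,0,3,5,0,1,2,1,4,0,6,3,4,0,2,3,3,0,4,1,0,1,0,0,0,2,0]
Step 16: insert nz at [5, 10, 13, 20, 22] -> counters=[1,1,1,0,4,6,0,0,2,0,7,0,3,6,0,1,2,1,4,0,7,3,5,0,2,3,3,0,4,1,0,1,0,0,0,2,0]
Query n: check counters[0]=1 counters[5]=6 counters[15]=1 counters[17]=1 counters[19]=0 -> no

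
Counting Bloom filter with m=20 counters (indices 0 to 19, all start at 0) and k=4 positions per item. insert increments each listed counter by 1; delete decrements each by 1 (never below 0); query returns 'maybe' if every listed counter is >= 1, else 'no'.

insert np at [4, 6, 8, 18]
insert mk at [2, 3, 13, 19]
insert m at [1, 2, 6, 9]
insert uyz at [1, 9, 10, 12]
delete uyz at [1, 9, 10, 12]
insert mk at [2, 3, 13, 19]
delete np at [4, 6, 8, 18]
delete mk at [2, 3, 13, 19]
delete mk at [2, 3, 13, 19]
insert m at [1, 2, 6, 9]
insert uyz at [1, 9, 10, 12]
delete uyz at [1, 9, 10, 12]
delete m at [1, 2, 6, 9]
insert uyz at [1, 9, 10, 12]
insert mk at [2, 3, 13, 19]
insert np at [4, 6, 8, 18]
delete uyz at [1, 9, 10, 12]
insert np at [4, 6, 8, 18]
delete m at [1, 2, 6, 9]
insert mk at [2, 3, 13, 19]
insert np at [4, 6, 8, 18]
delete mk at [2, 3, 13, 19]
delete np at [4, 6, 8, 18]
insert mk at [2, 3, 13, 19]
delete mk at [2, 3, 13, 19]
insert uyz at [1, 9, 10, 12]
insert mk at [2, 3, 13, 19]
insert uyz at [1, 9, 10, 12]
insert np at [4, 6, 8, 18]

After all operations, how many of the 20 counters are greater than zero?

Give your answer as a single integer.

Answer: 12

Derivation:
Step 1: insert np at [4, 6, 8, 18] -> counters=[0,0,0,0,1,0,1,0,1,0,0,0,0,0,0,0,0,0,1,0]
Step 2: insert mk at [2, 3, 13, 19] -> counters=[0,0,1,1,1,0,1,0,1,0,0,0,0,1,0,0,0,0,1,1]
Step 3: insert m at [1, 2, 6, 9] -> counters=[0,1,2,1,1,0,2,0,1,1,0,0,0,1,0,0,0,0,1,1]
Step 4: insert uyz at [1, 9, 10, 12] -> counters=[0,2,2,1,1,0,2,0,1,2,1,0,1,1,0,0,0,0,1,1]
Step 5: delete uyz at [1, 9, 10, 12] -> counters=[0,1,2,1,1,0,2,0,1,1,0,0,0,1,0,0,0,0,1,1]
Step 6: insert mk at [2, 3, 13, 19] -> counters=[0,1,3,2,1,0,2,0,1,1,0,0,0,2,0,0,0,0,1,2]
Step 7: delete np at [4, 6, 8, 18] -> counters=[0,1,3,2,0,0,1,0,0,1,0,0,0,2,0,0,0,0,0,2]
Step 8: delete mk at [2, 3, 13, 19] -> counters=[0,1,2,1,0,0,1,0,0,1,0,0,0,1,0,0,0,0,0,1]
Step 9: delete mk at [2, 3, 13, 19] -> counters=[0,1,1,0,0,0,1,0,0,1,0,0,0,0,0,0,0,0,0,0]
Step 10: insert m at [1, 2, 6, 9] -> counters=[0,2,2,0,0,0,2,0,0,2,0,0,0,0,0,0,0,0,0,0]
Step 11: insert uyz at [1, 9, 10, 12] -> counters=[0,3,2,0,0,0,2,0,0,3,1,0,1,0,0,0,0,0,0,0]
Step 12: delete uyz at [1, 9, 10, 12] -> counters=[0,2,2,0,0,0,2,0,0,2,0,0,0,0,0,0,0,0,0,0]
Step 13: delete m at [1, 2, 6, 9] -> counters=[0,1,1,0,0,0,1,0,0,1,0,0,0,0,0,0,0,0,0,0]
Step 14: insert uyz at [1, 9, 10, 12] -> counters=[0,2,1,0,0,0,1,0,0,2,1,0,1,0,0,0,0,0,0,0]
Step 15: insert mk at [2, 3, 13, 19] -> counters=[0,2,2,1,0,0,1,0,0,2,1,0,1,1,0,0,0,0,0,1]
Step 16: insert np at [4, 6, 8, 18] -> counters=[0,2,2,1,1,0,2,0,1,2,1,0,1,1,0,0,0,0,1,1]
Step 17: delete uyz at [1, 9, 10, 12] -> counters=[0,1,2,1,1,0,2,0,1,1,0,0,0,1,0,0,0,0,1,1]
Step 18: insert np at [4, 6, 8, 18] -> counters=[0,1,2,1,2,0,3,0,2,1,0,0,0,1,0,0,0,0,2,1]
Step 19: delete m at [1, 2, 6, 9] -> counters=[0,0,1,1,2,0,2,0,2,0,0,0,0,1,0,0,0,0,2,1]
Step 20: insert mk at [2, 3, 13, 19] -> counters=[0,0,2,2,2,0,2,0,2,0,0,0,0,2,0,0,0,0,2,2]
Step 21: insert np at [4, 6, 8, 18] -> counters=[0,0,2,2,3,0,3,0,3,0,0,0,0,2,0,0,0,0,3,2]
Step 22: delete mk at [2, 3, 13, 19] -> counters=[0,0,1,1,3,0,3,0,3,0,0,0,0,1,0,0,0,0,3,1]
Step 23: delete np at [4, 6, 8, 18] -> counters=[0,0,1,1,2,0,2,0,2,0,0,0,0,1,0,0,0,0,2,1]
Step 24: insert mk at [2, 3, 13, 19] -> counters=[0,0,2,2,2,0,2,0,2,0,0,0,0,2,0,0,0,0,2,2]
Step 25: delete mk at [2, 3, 13, 19] -> counters=[0,0,1,1,2,0,2,0,2,0,0,0,0,1,0,0,0,0,2,1]
Step 26: insert uyz at [1, 9, 10, 12] -> counters=[0,1,1,1,2,0,2,0,2,1,1,0,1,1,0,0,0,0,2,1]
Step 27: insert mk at [2, 3, 13, 19] -> counters=[0,1,2,2,2,0,2,0,2,1,1,0,1,2,0,0,0,0,2,2]
Step 28: insert uyz at [1, 9, 10, 12] -> counters=[0,2,2,2,2,0,2,0,2,2,2,0,2,2,0,0,0,0,2,2]
Step 29: insert np at [4, 6, 8, 18] -> counters=[0,2,2,2,3,0,3,0,3,2,2,0,2,2,0,0,0,0,3,2]
Final counters=[0,2,2,2,3,0,3,0,3,2,2,0,2,2,0,0,0,0,3,2] -> 12 nonzero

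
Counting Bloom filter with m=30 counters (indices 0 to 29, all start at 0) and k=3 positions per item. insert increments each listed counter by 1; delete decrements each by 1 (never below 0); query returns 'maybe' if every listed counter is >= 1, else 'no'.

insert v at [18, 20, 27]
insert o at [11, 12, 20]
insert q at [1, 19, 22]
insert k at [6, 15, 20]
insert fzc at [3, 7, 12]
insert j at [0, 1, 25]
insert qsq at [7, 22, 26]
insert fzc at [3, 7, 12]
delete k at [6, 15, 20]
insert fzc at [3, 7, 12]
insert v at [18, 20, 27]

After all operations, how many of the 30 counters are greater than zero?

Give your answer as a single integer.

Answer: 13

Derivation:
Step 1: insert v at [18, 20, 27] -> counters=[0,0,0,0,0,0,0,0,0,0,0,0,0,0,0,0,0,0,1,0,1,0,0,0,0,0,0,1,0,0]
Step 2: insert o at [11, 12, 20] -> counters=[0,0,0,0,0,0,0,0,0,0,0,1,1,0,0,0,0,0,1,0,2,0,0,0,0,0,0,1,0,0]
Step 3: insert q at [1, 19, 22] -> counters=[0,1,0,0,0,0,0,0,0,0,0,1,1,0,0,0,0,0,1,1,2,0,1,0,0,0,0,1,0,0]
Step 4: insert k at [6, 15, 20] -> counters=[0,1,0,0,0,0,1,0,0,0,0,1,1,0,0,1,0,0,1,1,3,0,1,0,0,0,0,1,0,0]
Step 5: insert fzc at [3, 7, 12] -> counters=[0,1,0,1,0,0,1,1,0,0,0,1,2,0,0,1,0,0,1,1,3,0,1,0,0,0,0,1,0,0]
Step 6: insert j at [0, 1, 25] -> counters=[1,2,0,1,0,0,1,1,0,0,0,1,2,0,0,1,0,0,1,1,3,0,1,0,0,1,0,1,0,0]
Step 7: insert qsq at [7, 22, 26] -> counters=[1,2,0,1,0,0,1,2,0,0,0,1,2,0,0,1,0,0,1,1,3,0,2,0,0,1,1,1,0,0]
Step 8: insert fzc at [3, 7, 12] -> counters=[1,2,0,2,0,0,1,3,0,0,0,1,3,0,0,1,0,0,1,1,3,0,2,0,0,1,1,1,0,0]
Step 9: delete k at [6, 15, 20] -> counters=[1,2,0,2,0,0,0,3,0,0,0,1,3,0,0,0,0,0,1,1,2,0,2,0,0,1,1,1,0,0]
Step 10: insert fzc at [3, 7, 12] -> counters=[1,2,0,3,0,0,0,4,0,0,0,1,4,0,0,0,0,0,1,1,2,0,2,0,0,1,1,1,0,0]
Step 11: insert v at [18, 20, 27] -> counters=[1,2,0,3,0,0,0,4,0,0,0,1,4,0,0,0,0,0,2,1,3,0,2,0,0,1,1,2,0,0]
Final counters=[1,2,0,3,0,0,0,4,0,0,0,1,4,0,0,0,0,0,2,1,3,0,2,0,0,1,1,2,0,0] -> 13 nonzero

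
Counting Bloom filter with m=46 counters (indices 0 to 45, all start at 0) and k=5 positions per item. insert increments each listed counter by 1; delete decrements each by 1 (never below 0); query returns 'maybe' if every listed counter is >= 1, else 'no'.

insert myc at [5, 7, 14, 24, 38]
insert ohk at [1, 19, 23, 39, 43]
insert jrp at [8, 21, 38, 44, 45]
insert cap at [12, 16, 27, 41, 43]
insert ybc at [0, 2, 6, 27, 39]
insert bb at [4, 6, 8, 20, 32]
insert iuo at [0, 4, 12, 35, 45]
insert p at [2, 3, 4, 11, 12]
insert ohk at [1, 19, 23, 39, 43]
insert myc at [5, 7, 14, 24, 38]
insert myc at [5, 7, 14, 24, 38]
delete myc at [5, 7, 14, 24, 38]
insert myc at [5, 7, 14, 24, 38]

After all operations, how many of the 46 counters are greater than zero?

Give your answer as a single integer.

Answer: 27

Derivation:
Step 1: insert myc at [5, 7, 14, 24, 38] -> counters=[0,0,0,0,0,1,0,1,0,0,0,0,0,0,1,0,0,0,0,0,0,0,0,0,1,0,0,0,0,0,0,0,0,0,0,0,0,0,1,0,0,0,0,0,0,0]
Step 2: insert ohk at [1, 19, 23, 39, 43] -> counters=[0,1,0,0,0,1,0,1,0,0,0,0,0,0,1,0,0,0,0,1,0,0,0,1,1,0,0,0,0,0,0,0,0,0,0,0,0,0,1,1,0,0,0,1,0,0]
Step 3: insert jrp at [8, 21, 38, 44, 45] -> counters=[0,1,0,0,0,1,0,1,1,0,0,0,0,0,1,0,0,0,0,1,0,1,0,1,1,0,0,0,0,0,0,0,0,0,0,0,0,0,2,1,0,0,0,1,1,1]
Step 4: insert cap at [12, 16, 27, 41, 43] -> counters=[0,1,0,0,0,1,0,1,1,0,0,0,1,0,1,0,1,0,0,1,0,1,0,1,1,0,0,1,0,0,0,0,0,0,0,0,0,0,2,1,0,1,0,2,1,1]
Step 5: insert ybc at [0, 2, 6, 27, 39] -> counters=[1,1,1,0,0,1,1,1,1,0,0,0,1,0,1,0,1,0,0,1,0,1,0,1,1,0,0,2,0,0,0,0,0,0,0,0,0,0,2,2,0,1,0,2,1,1]
Step 6: insert bb at [4, 6, 8, 20, 32] -> counters=[1,1,1,0,1,1,2,1,2,0,0,0,1,0,1,0,1,0,0,1,1,1,0,1,1,0,0,2,0,0,0,0,1,0,0,0,0,0,2,2,0,1,0,2,1,1]
Step 7: insert iuo at [0, 4, 12, 35, 45] -> counters=[2,1,1,0,2,1,2,1,2,0,0,0,2,0,1,0,1,0,0,1,1,1,0,1,1,0,0,2,0,0,0,0,1,0,0,1,0,0,2,2,0,1,0,2,1,2]
Step 8: insert p at [2, 3, 4, 11, 12] -> counters=[2,1,2,1,3,1,2,1,2,0,0,1,3,0,1,0,1,0,0,1,1,1,0,1,1,0,0,2,0,0,0,0,1,0,0,1,0,0,2,2,0,1,0,2,1,2]
Step 9: insert ohk at [1, 19, 23, 39, 43] -> counters=[2,2,2,1,3,1,2,1,2,0,0,1,3,0,1,0,1,0,0,2,1,1,0,2,1,0,0,2,0,0,0,0,1,0,0,1,0,0,2,3,0,1,0,3,1,2]
Step 10: insert myc at [5, 7, 14, 24, 38] -> counters=[2,2,2,1,3,2,2,2,2,0,0,1,3,0,2,0,1,0,0,2,1,1,0,2,2,0,0,2,0,0,0,0,1,0,0,1,0,0,3,3,0,1,0,3,1,2]
Step 11: insert myc at [5, 7, 14, 24, 38] -> counters=[2,2,2,1,3,3,2,3,2,0,0,1,3,0,3,0,1,0,0,2,1,1,0,2,3,0,0,2,0,0,0,0,1,0,0,1,0,0,4,3,0,1,0,3,1,2]
Step 12: delete myc at [5, 7, 14, 24, 38] -> counters=[2,2,2,1,3,2,2,2,2,0,0,1,3,0,2,0,1,0,0,2,1,1,0,2,2,0,0,2,0,0,0,0,1,0,0,1,0,0,3,3,0,1,0,3,1,2]
Step 13: insert myc at [5, 7, 14, 24, 38] -> counters=[2,2,2,1,3,3,2,3,2,0,0,1,3,0,3,0,1,0,0,2,1,1,0,2,3,0,0,2,0,0,0,0,1,0,0,1,0,0,4,3,0,1,0,3,1,2]
Final counters=[2,2,2,1,3,3,2,3,2,0,0,1,3,0,3,0,1,0,0,2,1,1,0,2,3,0,0,2,0,0,0,0,1,0,0,1,0,0,4,3,0,1,0,3,1,2] -> 27 nonzero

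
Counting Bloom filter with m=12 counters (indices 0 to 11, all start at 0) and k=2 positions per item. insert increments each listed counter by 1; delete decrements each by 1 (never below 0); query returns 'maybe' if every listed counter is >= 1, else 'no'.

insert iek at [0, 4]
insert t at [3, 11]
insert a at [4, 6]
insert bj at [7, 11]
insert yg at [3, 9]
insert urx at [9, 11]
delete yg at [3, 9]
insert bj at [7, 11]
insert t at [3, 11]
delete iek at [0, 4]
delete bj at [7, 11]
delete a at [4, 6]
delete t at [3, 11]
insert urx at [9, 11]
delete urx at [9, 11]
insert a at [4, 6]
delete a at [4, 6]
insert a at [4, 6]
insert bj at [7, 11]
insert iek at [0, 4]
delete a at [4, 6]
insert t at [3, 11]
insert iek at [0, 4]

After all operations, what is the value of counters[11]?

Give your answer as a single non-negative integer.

Step 1: insert iek at [0, 4] -> counters=[1,0,0,0,1,0,0,0,0,0,0,0]
Step 2: insert t at [3, 11] -> counters=[1,0,0,1,1,0,0,0,0,0,0,1]
Step 3: insert a at [4, 6] -> counters=[1,0,0,1,2,0,1,0,0,0,0,1]
Step 4: insert bj at [7, 11] -> counters=[1,0,0,1,2,0,1,1,0,0,0,2]
Step 5: insert yg at [3, 9] -> counters=[1,0,0,2,2,0,1,1,0,1,0,2]
Step 6: insert urx at [9, 11] -> counters=[1,0,0,2,2,0,1,1,0,2,0,3]
Step 7: delete yg at [3, 9] -> counters=[1,0,0,1,2,0,1,1,0,1,0,3]
Step 8: insert bj at [7, 11] -> counters=[1,0,0,1,2,0,1,2,0,1,0,4]
Step 9: insert t at [3, 11] -> counters=[1,0,0,2,2,0,1,2,0,1,0,5]
Step 10: delete iek at [0, 4] -> counters=[0,0,0,2,1,0,1,2,0,1,0,5]
Step 11: delete bj at [7, 11] -> counters=[0,0,0,2,1,0,1,1,0,1,0,4]
Step 12: delete a at [4, 6] -> counters=[0,0,0,2,0,0,0,1,0,1,0,4]
Step 13: delete t at [3, 11] -> counters=[0,0,0,1,0,0,0,1,0,1,0,3]
Step 14: insert urx at [9, 11] -> counters=[0,0,0,1,0,0,0,1,0,2,0,4]
Step 15: delete urx at [9, 11] -> counters=[0,0,0,1,0,0,0,1,0,1,0,3]
Step 16: insert a at [4, 6] -> counters=[0,0,0,1,1,0,1,1,0,1,0,3]
Step 17: delete a at [4, 6] -> counters=[0,0,0,1,0,0,0,1,0,1,0,3]
Step 18: insert a at [4, 6] -> counters=[0,0,0,1,1,0,1,1,0,1,0,3]
Step 19: insert bj at [7, 11] -> counters=[0,0,0,1,1,0,1,2,0,1,0,4]
Step 20: insert iek at [0, 4] -> counters=[1,0,0,1,2,0,1,2,0,1,0,4]
Step 21: delete a at [4, 6] -> counters=[1,0,0,1,1,0,0,2,0,1,0,4]
Step 22: insert t at [3, 11] -> counters=[1,0,0,2,1,0,0,2,0,1,0,5]
Step 23: insert iek at [0, 4] -> counters=[2,0,0,2,2,0,0,2,0,1,0,5]
Final counters=[2,0,0,2,2,0,0,2,0,1,0,5] -> counters[11]=5

Answer: 5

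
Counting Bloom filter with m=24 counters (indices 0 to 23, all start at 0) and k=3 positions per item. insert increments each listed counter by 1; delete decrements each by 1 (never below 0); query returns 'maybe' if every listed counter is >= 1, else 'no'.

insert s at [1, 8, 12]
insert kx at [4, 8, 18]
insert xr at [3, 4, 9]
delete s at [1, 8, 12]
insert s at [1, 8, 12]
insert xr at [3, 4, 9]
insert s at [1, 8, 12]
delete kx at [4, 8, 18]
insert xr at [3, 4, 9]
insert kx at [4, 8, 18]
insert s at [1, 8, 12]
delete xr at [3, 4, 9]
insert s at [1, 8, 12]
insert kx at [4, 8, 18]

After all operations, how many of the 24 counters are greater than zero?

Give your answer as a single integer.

Step 1: insert s at [1, 8, 12] -> counters=[0,1,0,0,0,0,0,0,1,0,0,0,1,0,0,0,0,0,0,0,0,0,0,0]
Step 2: insert kx at [4, 8, 18] -> counters=[0,1,0,0,1,0,0,0,2,0,0,0,1,0,0,0,0,0,1,0,0,0,0,0]
Step 3: insert xr at [3, 4, 9] -> counters=[0,1,0,1,2,0,0,0,2,1,0,0,1,0,0,0,0,0,1,0,0,0,0,0]
Step 4: delete s at [1, 8, 12] -> counters=[0,0,0,1,2,0,0,0,1,1,0,0,0,0,0,0,0,0,1,0,0,0,0,0]
Step 5: insert s at [1, 8, 12] -> counters=[0,1,0,1,2,0,0,0,2,1,0,0,1,0,0,0,0,0,1,0,0,0,0,0]
Step 6: insert xr at [3, 4, 9] -> counters=[0,1,0,2,3,0,0,0,2,2,0,0,1,0,0,0,0,0,1,0,0,0,0,0]
Step 7: insert s at [1, 8, 12] -> counters=[0,2,0,2,3,0,0,0,3,2,0,0,2,0,0,0,0,0,1,0,0,0,0,0]
Step 8: delete kx at [4, 8, 18] -> counters=[0,2,0,2,2,0,0,0,2,2,0,0,2,0,0,0,0,0,0,0,0,0,0,0]
Step 9: insert xr at [3, 4, 9] -> counters=[0,2,0,3,3,0,0,0,2,3,0,0,2,0,0,0,0,0,0,0,0,0,0,0]
Step 10: insert kx at [4, 8, 18] -> counters=[0,2,0,3,4,0,0,0,3,3,0,0,2,0,0,0,0,0,1,0,0,0,0,0]
Step 11: insert s at [1, 8, 12] -> counters=[0,3,0,3,4,0,0,0,4,3,0,0,3,0,0,0,0,0,1,0,0,0,0,0]
Step 12: delete xr at [3, 4, 9] -> counters=[0,3,0,2,3,0,0,0,4,2,0,0,3,0,0,0,0,0,1,0,0,0,0,0]
Step 13: insert s at [1, 8, 12] -> counters=[0,4,0,2,3,0,0,0,5,2,0,0,4,0,0,0,0,0,1,0,0,0,0,0]
Step 14: insert kx at [4, 8, 18] -> counters=[0,4,0,2,4,0,0,0,6,2,0,0,4,0,0,0,0,0,2,0,0,0,0,0]
Final counters=[0,4,0,2,4,0,0,0,6,2,0,0,4,0,0,0,0,0,2,0,0,0,0,0] -> 7 nonzero

Answer: 7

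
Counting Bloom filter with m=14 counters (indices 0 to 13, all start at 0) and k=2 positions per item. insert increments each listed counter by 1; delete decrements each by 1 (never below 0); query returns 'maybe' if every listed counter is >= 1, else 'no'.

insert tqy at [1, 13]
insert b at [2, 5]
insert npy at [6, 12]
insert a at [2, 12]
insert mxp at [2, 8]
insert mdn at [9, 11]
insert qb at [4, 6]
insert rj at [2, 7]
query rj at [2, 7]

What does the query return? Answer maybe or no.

Answer: maybe

Derivation:
Step 1: insert tqy at [1, 13] -> counters=[0,1,0,0,0,0,0,0,0,0,0,0,0,1]
Step 2: insert b at [2, 5] -> counters=[0,1,1,0,0,1,0,0,0,0,0,0,0,1]
Step 3: insert npy at [6, 12] -> counters=[0,1,1,0,0,1,1,0,0,0,0,0,1,1]
Step 4: insert a at [2, 12] -> counters=[0,1,2,0,0,1,1,0,0,0,0,0,2,1]
Step 5: insert mxp at [2, 8] -> counters=[0,1,3,0,0,1,1,0,1,0,0,0,2,1]
Step 6: insert mdn at [9, 11] -> counters=[0,1,3,0,0,1,1,0,1,1,0,1,2,1]
Step 7: insert qb at [4, 6] -> counters=[0,1,3,0,1,1,2,0,1,1,0,1,2,1]
Step 8: insert rj at [2, 7] -> counters=[0,1,4,0,1,1,2,1,1,1,0,1,2,1]
Query rj: check counters[2]=4 counters[7]=1 -> maybe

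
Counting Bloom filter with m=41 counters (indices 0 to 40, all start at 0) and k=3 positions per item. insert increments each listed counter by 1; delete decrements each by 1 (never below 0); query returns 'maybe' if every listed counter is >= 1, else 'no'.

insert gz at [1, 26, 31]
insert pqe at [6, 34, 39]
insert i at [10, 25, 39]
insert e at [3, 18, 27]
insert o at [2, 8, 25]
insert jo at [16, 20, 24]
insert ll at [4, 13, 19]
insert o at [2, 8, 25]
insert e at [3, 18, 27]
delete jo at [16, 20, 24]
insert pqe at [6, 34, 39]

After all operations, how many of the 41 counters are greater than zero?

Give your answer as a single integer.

Step 1: insert gz at [1, 26, 31] -> counters=[0,1,0,0,0,0,0,0,0,0,0,0,0,0,0,0,0,0,0,0,0,0,0,0,0,0,1,0,0,0,0,1,0,0,0,0,0,0,0,0,0]
Step 2: insert pqe at [6, 34, 39] -> counters=[0,1,0,0,0,0,1,0,0,0,0,0,0,0,0,0,0,0,0,0,0,0,0,0,0,0,1,0,0,0,0,1,0,0,1,0,0,0,0,1,0]
Step 3: insert i at [10, 25, 39] -> counters=[0,1,0,0,0,0,1,0,0,0,1,0,0,0,0,0,0,0,0,0,0,0,0,0,0,1,1,0,0,0,0,1,0,0,1,0,0,0,0,2,0]
Step 4: insert e at [3, 18, 27] -> counters=[0,1,0,1,0,0,1,0,0,0,1,0,0,0,0,0,0,0,1,0,0,0,0,0,0,1,1,1,0,0,0,1,0,0,1,0,0,0,0,2,0]
Step 5: insert o at [2, 8, 25] -> counters=[0,1,1,1,0,0,1,0,1,0,1,0,0,0,0,0,0,0,1,0,0,0,0,0,0,2,1,1,0,0,0,1,0,0,1,0,0,0,0,2,0]
Step 6: insert jo at [16, 20, 24] -> counters=[0,1,1,1,0,0,1,0,1,0,1,0,0,0,0,0,1,0,1,0,1,0,0,0,1,2,1,1,0,0,0,1,0,0,1,0,0,0,0,2,0]
Step 7: insert ll at [4, 13, 19] -> counters=[0,1,1,1,1,0,1,0,1,0,1,0,0,1,0,0,1,0,1,1,1,0,0,0,1,2,1,1,0,0,0,1,0,0,1,0,0,0,0,2,0]
Step 8: insert o at [2, 8, 25] -> counters=[0,1,2,1,1,0,1,0,2,0,1,0,0,1,0,0,1,0,1,1,1,0,0,0,1,3,1,1,0,0,0,1,0,0,1,0,0,0,0,2,0]
Step 9: insert e at [3, 18, 27] -> counters=[0,1,2,2,1,0,1,0,2,0,1,0,0,1,0,0,1,0,2,1,1,0,0,0,1,3,1,2,0,0,0,1,0,0,1,0,0,0,0,2,0]
Step 10: delete jo at [16, 20, 24] -> counters=[0,1,2,2,1,0,1,0,2,0,1,0,0,1,0,0,0,0,2,1,0,0,0,0,0,3,1,2,0,0,0,1,0,0,1,0,0,0,0,2,0]
Step 11: insert pqe at [6, 34, 39] -> counters=[0,1,2,2,1,0,2,0,2,0,1,0,0,1,0,0,0,0,2,1,0,0,0,0,0,3,1,2,0,0,0,1,0,0,2,0,0,0,0,3,0]
Final counters=[0,1,2,2,1,0,2,0,2,0,1,0,0,1,0,0,0,0,2,1,0,0,0,0,0,3,1,2,0,0,0,1,0,0,2,0,0,0,0,3,0] -> 16 nonzero

Answer: 16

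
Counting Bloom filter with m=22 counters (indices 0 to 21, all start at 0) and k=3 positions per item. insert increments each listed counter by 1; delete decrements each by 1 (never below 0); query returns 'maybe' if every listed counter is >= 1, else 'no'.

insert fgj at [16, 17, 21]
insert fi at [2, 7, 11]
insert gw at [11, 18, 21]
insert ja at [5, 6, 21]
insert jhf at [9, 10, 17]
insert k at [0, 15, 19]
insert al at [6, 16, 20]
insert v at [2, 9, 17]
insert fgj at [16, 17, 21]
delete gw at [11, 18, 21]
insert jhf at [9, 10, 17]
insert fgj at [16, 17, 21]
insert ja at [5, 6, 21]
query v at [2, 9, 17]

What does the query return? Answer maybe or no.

Answer: maybe

Derivation:
Step 1: insert fgj at [16, 17, 21] -> counters=[0,0,0,0,0,0,0,0,0,0,0,0,0,0,0,0,1,1,0,0,0,1]
Step 2: insert fi at [2, 7, 11] -> counters=[0,0,1,0,0,0,0,1,0,0,0,1,0,0,0,0,1,1,0,0,0,1]
Step 3: insert gw at [11, 18, 21] -> counters=[0,0,1,0,0,0,0,1,0,0,0,2,0,0,0,0,1,1,1,0,0,2]
Step 4: insert ja at [5, 6, 21] -> counters=[0,0,1,0,0,1,1,1,0,0,0,2,0,0,0,0,1,1,1,0,0,3]
Step 5: insert jhf at [9, 10, 17] -> counters=[0,0,1,0,0,1,1,1,0,1,1,2,0,0,0,0,1,2,1,0,0,3]
Step 6: insert k at [0, 15, 19] -> counters=[1,0,1,0,0,1,1,1,0,1,1,2,0,0,0,1,1,2,1,1,0,3]
Step 7: insert al at [6, 16, 20] -> counters=[1,0,1,0,0,1,2,1,0,1,1,2,0,0,0,1,2,2,1,1,1,3]
Step 8: insert v at [2, 9, 17] -> counters=[1,0,2,0,0,1,2,1,0,2,1,2,0,0,0,1,2,3,1,1,1,3]
Step 9: insert fgj at [16, 17, 21] -> counters=[1,0,2,0,0,1,2,1,0,2,1,2,0,0,0,1,3,4,1,1,1,4]
Step 10: delete gw at [11, 18, 21] -> counters=[1,0,2,0,0,1,2,1,0,2,1,1,0,0,0,1,3,4,0,1,1,3]
Step 11: insert jhf at [9, 10, 17] -> counters=[1,0,2,0,0,1,2,1,0,3,2,1,0,0,0,1,3,5,0,1,1,3]
Step 12: insert fgj at [16, 17, 21] -> counters=[1,0,2,0,0,1,2,1,0,3,2,1,0,0,0,1,4,6,0,1,1,4]
Step 13: insert ja at [5, 6, 21] -> counters=[1,0,2,0,0,2,3,1,0,3,2,1,0,0,0,1,4,6,0,1,1,5]
Query v: check counters[2]=2 counters[9]=3 counters[17]=6 -> maybe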